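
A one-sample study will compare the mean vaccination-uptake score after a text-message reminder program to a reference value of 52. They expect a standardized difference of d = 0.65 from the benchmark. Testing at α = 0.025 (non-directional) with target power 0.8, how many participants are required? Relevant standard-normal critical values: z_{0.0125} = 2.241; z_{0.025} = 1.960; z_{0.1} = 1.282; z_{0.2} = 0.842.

For a one-sample test: n = ((z_{α/2} + z_β) / d)².
z_{α/2} + z_β = 2.241 + 0.842 = 3.083.
n = (3.083 / 0.65)² = 4.743² = 22.50.
Round up.

n = 23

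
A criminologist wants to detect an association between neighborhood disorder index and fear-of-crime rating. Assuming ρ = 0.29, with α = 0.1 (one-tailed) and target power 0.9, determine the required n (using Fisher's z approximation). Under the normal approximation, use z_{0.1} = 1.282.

n = 77

Fisher's z: C = ½·ln((1+r)/(1−r)) = ½·ln(1.8169) = 0.2986.
n = ((z_{α} + z_β)/C)² + 3.
(1.282 + 1.282) / 0.2986 = 2.564 / 0.2986 = 8.587.
n = 8.587² + 3 = 73.73 + 3 = 76.7.
Round up.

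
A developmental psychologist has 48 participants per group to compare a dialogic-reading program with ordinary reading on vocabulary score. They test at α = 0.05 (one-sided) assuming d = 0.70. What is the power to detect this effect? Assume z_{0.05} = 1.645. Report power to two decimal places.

power ≈ 0.96

For two equal groups, power = Φ(d·√(n/2) − z_{α}).
d·√(n/2) = 0.70 × √(48/2) = 0.70 × 4.899 = 3.429.
z_β = 3.429 − 1.645 = 1.784.
Power = Φ(1.784) = 0.963.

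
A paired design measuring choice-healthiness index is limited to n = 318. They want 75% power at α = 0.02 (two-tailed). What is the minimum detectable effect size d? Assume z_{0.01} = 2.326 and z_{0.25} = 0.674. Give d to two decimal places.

For a single sample (or paired design) of n = 318: d_min = (z_{α/2} + z_β)/√n.
z-sum = 2.326 + 0.674 = 3.000.
d_min = 3.000 / √318 = 3.000 / 17.833 = 0.168.

d_min ≈ 0.17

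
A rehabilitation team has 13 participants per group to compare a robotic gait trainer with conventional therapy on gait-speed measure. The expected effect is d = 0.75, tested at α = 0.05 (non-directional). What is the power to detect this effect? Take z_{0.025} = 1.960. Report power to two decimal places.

power ≈ 0.48

For two equal groups, power = Φ(d·√(n/2) − z_{α/2}).
d·√(n/2) = 0.75 × √(13/2) = 0.75 × 2.550 = 1.912.
z_β = 1.912 − 1.960 = -0.048.
Power = Φ(-0.048) = 0.481.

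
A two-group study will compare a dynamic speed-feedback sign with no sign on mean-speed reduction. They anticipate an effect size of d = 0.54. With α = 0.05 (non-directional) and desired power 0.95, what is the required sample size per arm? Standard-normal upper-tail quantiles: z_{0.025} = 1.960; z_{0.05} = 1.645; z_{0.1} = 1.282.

n = 90 per group

For two independent groups with equal n: n = 2·((z_{α/2} + z_β) / d)².
z_{α/2} + z_β = 1.960 + 1.645 = 3.605.
n = 2 × (3.605 / 0.54)² = 2 × 6.676² = 2 × 44.57 = 89.1.
Round up to the next whole participant.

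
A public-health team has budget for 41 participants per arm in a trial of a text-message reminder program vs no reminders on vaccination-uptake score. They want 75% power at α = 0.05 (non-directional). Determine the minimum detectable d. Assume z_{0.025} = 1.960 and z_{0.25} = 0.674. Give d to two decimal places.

d_min ≈ 0.58

For two independent groups of n = 41 each: d_min = (z_{α/2} + z_β)·√(2/n).
z-sum = 1.960 + 0.674 = 2.634.
d_min = 2.634 × √(2/41) = 2.634 × 0.2209 = 0.582.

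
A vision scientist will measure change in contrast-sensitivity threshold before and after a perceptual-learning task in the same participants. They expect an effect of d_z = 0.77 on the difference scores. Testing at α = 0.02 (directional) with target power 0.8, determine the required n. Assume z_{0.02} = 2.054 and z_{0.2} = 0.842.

n = 15 pairs

For a paired (one-sample on differences) test: n = ((z_{α} + z_β) / d)².
z_{α} + z_β = 2.054 + 0.842 = 2.896.
n = (2.896 / 0.77)² = 3.761² = 14.15.
Round up.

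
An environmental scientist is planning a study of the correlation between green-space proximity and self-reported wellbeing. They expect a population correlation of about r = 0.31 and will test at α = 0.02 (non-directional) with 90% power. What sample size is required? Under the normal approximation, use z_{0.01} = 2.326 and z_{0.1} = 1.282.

Fisher's z: C = ½·ln((1+r)/(1−r)) = ½·ln(1.8986) = 0.3205.
n = ((z_{α/2} + z_β)/C)² + 3.
(2.326 + 1.282) / 0.3205 = 3.608 / 0.3205 = 11.257.
n = 11.257² + 3 = 126.73 + 3 = 129.7.
Round up.

n = 130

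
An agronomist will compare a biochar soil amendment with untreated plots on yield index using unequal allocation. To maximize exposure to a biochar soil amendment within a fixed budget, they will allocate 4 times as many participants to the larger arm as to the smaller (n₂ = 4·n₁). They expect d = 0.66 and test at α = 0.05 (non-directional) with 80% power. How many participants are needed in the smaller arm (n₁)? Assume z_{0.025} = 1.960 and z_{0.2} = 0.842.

n₁ = 23

With allocation ratio k = n₂/n₁ = 4, Var(x̄₁−x̄₂) = σ²(1/n₁ + 1/(k·n₁)) = σ²·(k+1)/(k·n₁).
So n₁ = (1 + 1/k)·((z_{α/2} + z_β)/d)² = 1.250 × (2.802/0.66)².
n₁ = 1.250 × 18.02 = 22.5.
Round up: n₁ = 23, giving n₂ = 4 × 23 = 92.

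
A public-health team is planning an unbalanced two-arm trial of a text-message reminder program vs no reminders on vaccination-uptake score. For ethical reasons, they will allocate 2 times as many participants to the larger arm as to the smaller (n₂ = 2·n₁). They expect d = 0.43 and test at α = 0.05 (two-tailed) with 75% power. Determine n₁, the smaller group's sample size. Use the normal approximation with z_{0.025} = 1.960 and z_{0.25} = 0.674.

n₁ = 57

With allocation ratio k = n₂/n₁ = 2, Var(x̄₁−x̄₂) = σ²(1/n₁ + 1/(k·n₁)) = σ²·(k+1)/(k·n₁).
So n₁ = (1 + 1/k)·((z_{α/2} + z_β)/d)² = 1.500 × (2.634/0.43)².
n₁ = 1.500 × 37.52 = 56.3.
Round up: n₁ = 57, giving n₂ = 2 × 57 = 114.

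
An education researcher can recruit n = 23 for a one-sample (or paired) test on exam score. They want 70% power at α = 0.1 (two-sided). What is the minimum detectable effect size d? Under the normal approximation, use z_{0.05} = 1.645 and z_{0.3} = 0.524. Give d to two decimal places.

d_min ≈ 0.45

For a single sample (or paired design) of n = 23: d_min = (z_{α/2} + z_β)/√n.
z-sum = 1.645 + 0.524 = 2.169.
d_min = 2.169 / √23 = 2.169 / 4.796 = 0.452.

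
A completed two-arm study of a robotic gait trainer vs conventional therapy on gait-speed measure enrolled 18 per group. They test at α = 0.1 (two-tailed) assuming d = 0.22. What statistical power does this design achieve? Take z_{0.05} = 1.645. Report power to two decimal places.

For two equal groups, power = Φ(d·√(n/2) − z_{α/2}).
d·√(n/2) = 0.22 × √(18/2) = 0.22 × 3.000 = 0.660.
z_β = 0.660 − 1.645 = -0.985.
Power = Φ(-0.985) = 0.162.

power ≈ 0.16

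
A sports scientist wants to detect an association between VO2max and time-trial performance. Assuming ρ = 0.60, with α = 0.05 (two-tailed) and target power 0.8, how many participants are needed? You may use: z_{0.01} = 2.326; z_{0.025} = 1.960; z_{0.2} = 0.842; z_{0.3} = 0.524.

n = 20

Fisher's z: C = ½·ln((1+r)/(1−r)) = ½·ln(4.0000) = 0.6931.
n = ((z_{α/2} + z_β)/C)² + 3.
(1.960 + 0.842) / 0.6931 = 2.802 / 0.6931 = 4.043.
n = 4.043² + 3 = 16.34 + 3 = 19.3.
Round up.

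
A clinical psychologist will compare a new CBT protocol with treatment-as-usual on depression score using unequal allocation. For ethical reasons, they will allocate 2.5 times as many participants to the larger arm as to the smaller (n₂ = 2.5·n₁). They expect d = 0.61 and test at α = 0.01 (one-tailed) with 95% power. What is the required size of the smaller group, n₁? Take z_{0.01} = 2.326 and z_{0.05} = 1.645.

n₁ = 60

With allocation ratio k = n₂/n₁ = 2.5, Var(x̄₁−x̄₂) = σ²(1/n₁ + 1/(k·n₁)) = σ²·(k+1)/(k·n₁).
So n₁ = (1 + 1/k)·((z_{α} + z_β)/d)² = 1.400 × (3.971/0.61)².
n₁ = 1.400 × 42.38 = 59.3.
Round up: n₁ = 60, giving n₂ = 2.5 × 60 = 150.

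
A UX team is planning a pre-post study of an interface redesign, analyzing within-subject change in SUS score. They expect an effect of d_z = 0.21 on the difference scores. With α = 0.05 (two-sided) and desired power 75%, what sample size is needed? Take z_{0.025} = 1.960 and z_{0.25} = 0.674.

n = 158 pairs

For a paired (one-sample on differences) test: n = ((z_{α/2} + z_β) / d)².
z_{α/2} + z_β = 1.960 + 0.674 = 2.634.
n = (2.634 / 0.21)² = 12.543² = 157.32.
Round up.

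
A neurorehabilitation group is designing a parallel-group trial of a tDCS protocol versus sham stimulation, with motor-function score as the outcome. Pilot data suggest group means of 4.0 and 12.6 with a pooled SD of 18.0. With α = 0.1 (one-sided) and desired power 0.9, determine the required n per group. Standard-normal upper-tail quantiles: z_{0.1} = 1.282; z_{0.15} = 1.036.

n = 58 per group

Cohen's d = |M₁ − M₂| / SD_pooled = |4.0 − 12.6| / 18.0 = 8.6 / 18.0 = 0.478.
For two independent groups with equal n: n = 2·((z_{α} + z_β) / d)².
z_{α} + z_β = 1.282 + 1.282 = 2.564.
n = 2 × (2.564 / 0.478)² = 2 × 5.364² = 2 × 28.77 = 57.5.
Round up to the next whole participant.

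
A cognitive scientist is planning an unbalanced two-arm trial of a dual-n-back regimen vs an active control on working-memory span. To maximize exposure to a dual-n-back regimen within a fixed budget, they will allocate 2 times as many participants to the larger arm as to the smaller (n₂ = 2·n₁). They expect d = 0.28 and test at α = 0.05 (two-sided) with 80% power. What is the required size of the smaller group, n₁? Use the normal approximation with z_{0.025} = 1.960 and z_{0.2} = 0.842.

n₁ = 151

With allocation ratio k = n₂/n₁ = 2, Var(x̄₁−x̄₂) = σ²(1/n₁ + 1/(k·n₁)) = σ²·(k+1)/(k·n₁).
So n₁ = (1 + 1/k)·((z_{α/2} + z_β)/d)² = 1.500 × (2.802/0.28)².
n₁ = 1.500 × 100.14 = 150.2.
Round up: n₁ = 151, giving n₂ = 2 × 151 = 302.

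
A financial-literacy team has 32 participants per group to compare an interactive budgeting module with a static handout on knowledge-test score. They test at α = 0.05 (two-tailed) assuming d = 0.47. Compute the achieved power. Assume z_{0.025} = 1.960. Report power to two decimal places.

For two equal groups, power = Φ(d·√(n/2) − z_{α/2}).
d·√(n/2) = 0.47 × √(32/2) = 0.47 × 4.000 = 1.880.
z_β = 1.880 − 1.960 = -0.080.
Power = Φ(-0.080) = 0.468.

power ≈ 0.47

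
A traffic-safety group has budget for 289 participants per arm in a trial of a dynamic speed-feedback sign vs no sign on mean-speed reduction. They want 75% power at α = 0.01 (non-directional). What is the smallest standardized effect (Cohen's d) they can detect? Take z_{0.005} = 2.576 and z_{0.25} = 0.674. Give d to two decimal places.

d_min ≈ 0.27

For two independent groups of n = 289 each: d_min = (z_{α/2} + z_β)·√(2/n).
z-sum = 2.576 + 0.674 = 3.250.
d_min = 3.250 × √(2/289) = 3.250 × 0.0832 = 0.270.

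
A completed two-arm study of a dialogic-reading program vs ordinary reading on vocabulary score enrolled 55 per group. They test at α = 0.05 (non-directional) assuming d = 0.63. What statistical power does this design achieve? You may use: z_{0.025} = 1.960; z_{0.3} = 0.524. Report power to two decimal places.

For two equal groups, power = Φ(d·√(n/2) − z_{α/2}).
d·√(n/2) = 0.63 × √(55/2) = 0.63 × 5.244 = 3.304.
z_β = 3.304 − 1.960 = 1.344.
Power = Φ(1.344) = 0.910.

power ≈ 0.91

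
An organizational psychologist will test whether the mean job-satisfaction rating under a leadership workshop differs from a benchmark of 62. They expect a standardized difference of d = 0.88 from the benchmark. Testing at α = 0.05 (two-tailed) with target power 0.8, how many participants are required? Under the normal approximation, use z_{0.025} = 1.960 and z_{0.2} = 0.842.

n = 11

For a one-sample test: n = ((z_{α/2} + z_β) / d)².
z_{α/2} + z_β = 1.960 + 0.842 = 2.802.
n = (2.802 / 0.88)² = 3.184² = 10.14.
Round up.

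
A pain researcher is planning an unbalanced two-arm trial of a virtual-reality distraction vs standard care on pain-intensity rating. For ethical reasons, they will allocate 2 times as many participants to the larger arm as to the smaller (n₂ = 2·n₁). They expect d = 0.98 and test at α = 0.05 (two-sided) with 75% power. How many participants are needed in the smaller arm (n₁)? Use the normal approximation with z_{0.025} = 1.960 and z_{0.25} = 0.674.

n₁ = 11

With allocation ratio k = n₂/n₁ = 2, Var(x̄₁−x̄₂) = σ²(1/n₁ + 1/(k·n₁)) = σ²·(k+1)/(k·n₁).
So n₁ = (1 + 1/k)·((z_{α/2} + z_β)/d)² = 1.500 × (2.634/0.98)².
n₁ = 1.500 × 7.22 = 10.8.
Round up: n₁ = 11, giving n₂ = 2 × 11 = 22.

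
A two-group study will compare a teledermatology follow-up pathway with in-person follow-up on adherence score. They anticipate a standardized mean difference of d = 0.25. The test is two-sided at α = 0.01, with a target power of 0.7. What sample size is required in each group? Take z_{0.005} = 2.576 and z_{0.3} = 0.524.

n = 308 per group

For two independent groups with equal n: n = 2·((z_{α/2} + z_β) / d)².
z_{α/2} + z_β = 2.576 + 0.524 = 3.100.
n = 2 × (3.100 / 0.25)² = 2 × 12.400² = 2 × 153.76 = 307.5.
Round up to the next whole participant.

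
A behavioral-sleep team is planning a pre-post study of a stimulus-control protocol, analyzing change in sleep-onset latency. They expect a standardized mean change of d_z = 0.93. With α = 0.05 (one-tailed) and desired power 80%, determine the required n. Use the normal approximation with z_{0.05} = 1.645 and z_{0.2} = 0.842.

n = 8 pairs

For a paired (one-sample on differences) test: n = ((z_{α} + z_β) / d)².
z_{α} + z_β = 1.645 + 0.842 = 2.487.
n = (2.487 / 0.93)² = 2.674² = 7.15.
Round up.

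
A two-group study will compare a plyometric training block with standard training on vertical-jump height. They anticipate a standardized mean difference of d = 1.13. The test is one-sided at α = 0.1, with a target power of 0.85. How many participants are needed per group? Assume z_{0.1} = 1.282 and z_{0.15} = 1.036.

n = 9 per group

For two independent groups with equal n: n = 2·((z_{α} + z_β) / d)².
z_{α} + z_β = 1.282 + 1.036 = 2.318.
n = 2 × (2.318 / 1.13)² = 2 × 2.051² = 2 × 4.21 = 8.4.
Round up to the next whole participant.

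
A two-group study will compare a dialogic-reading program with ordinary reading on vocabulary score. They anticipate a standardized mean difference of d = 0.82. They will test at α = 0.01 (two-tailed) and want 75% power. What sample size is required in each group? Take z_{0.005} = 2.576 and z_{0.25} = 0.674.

n = 32 per group

For two independent groups with equal n: n = 2·((z_{α/2} + z_β) / d)².
z_{α/2} + z_β = 2.576 + 0.674 = 3.250.
n = 2 × (3.250 / 0.82)² = 2 × 3.963² = 2 × 15.71 = 31.4.
Round up to the next whole participant.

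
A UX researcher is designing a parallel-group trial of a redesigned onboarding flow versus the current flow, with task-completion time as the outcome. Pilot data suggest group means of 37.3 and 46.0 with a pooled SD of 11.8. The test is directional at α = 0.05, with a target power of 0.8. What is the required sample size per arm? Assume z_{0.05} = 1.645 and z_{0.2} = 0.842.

Cohen's d = |M₁ − M₂| / SD_pooled = |37.3 − 46.0| / 11.8 = 8.7 / 11.8 = 0.737.
For two independent groups with equal n: n = 2·((z_{α} + z_β) / d)².
z_{α} + z_β = 1.645 + 0.842 = 2.487.
n = 2 × (2.487 / 0.737)² = 2 × 3.374² = 2 × 11.39 = 22.8.
Round up to the next whole participant.

n = 23 per group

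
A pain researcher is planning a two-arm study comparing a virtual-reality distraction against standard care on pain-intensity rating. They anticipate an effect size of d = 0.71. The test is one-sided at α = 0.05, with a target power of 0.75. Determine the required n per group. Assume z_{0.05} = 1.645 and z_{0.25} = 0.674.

For two independent groups with equal n: n = 2·((z_{α} + z_β) / d)².
z_{α} + z_β = 1.645 + 0.674 = 2.319.
n = 2 × (2.319 / 0.71)² = 2 × 3.266² = 2 × 10.67 = 21.3.
Round up to the next whole participant.

n = 22 per group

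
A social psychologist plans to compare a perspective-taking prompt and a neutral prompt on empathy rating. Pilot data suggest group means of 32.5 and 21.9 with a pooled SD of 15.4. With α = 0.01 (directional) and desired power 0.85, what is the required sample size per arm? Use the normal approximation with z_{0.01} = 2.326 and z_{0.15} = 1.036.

Cohen's d = |M₁ − M₂| / SD_pooled = |32.5 − 21.9| / 15.4 = 10.6 / 15.4 = 0.688.
For two independent groups with equal n: n = 2·((z_{α} + z_β) / d)².
z_{α} + z_β = 2.326 + 1.036 = 3.362.
n = 2 × (3.362 / 0.688)² = 2 × 4.887² = 2 × 23.88 = 47.8.
Round up to the next whole participant.

n = 48 per group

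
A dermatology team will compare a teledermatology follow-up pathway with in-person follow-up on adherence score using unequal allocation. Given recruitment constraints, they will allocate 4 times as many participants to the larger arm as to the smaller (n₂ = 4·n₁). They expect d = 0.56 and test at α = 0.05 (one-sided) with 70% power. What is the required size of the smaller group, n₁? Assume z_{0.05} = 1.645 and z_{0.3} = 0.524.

With allocation ratio k = n₂/n₁ = 4, Var(x̄₁−x̄₂) = σ²(1/n₁ + 1/(k·n₁)) = σ²·(k+1)/(k·n₁).
So n₁ = (1 + 1/k)·((z_{α} + z_β)/d)² = 1.250 × (2.169/0.56)².
n₁ = 1.250 × 15.00 = 18.8.
Round up: n₁ = 19, giving n₂ = 4 × 19 = 76.

n₁ = 19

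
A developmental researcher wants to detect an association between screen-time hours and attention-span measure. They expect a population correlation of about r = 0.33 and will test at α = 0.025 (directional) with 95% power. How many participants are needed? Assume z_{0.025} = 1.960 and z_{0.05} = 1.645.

Fisher's z: C = ½·ln((1+r)/(1−r)) = ½·ln(1.9851) = 0.3428.
n = ((z_{α} + z_β)/C)² + 3.
(1.960 + 1.645) / 0.3428 = 3.605 / 0.3428 = 10.516.
n = 10.516² + 3 = 110.59 + 3 = 113.6.
Round up.

n = 114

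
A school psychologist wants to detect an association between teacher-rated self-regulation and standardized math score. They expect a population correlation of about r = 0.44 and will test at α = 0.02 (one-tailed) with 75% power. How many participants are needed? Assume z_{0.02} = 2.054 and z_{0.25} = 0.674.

n = 37

Fisher's z: C = ½·ln((1+r)/(1−r)) = ½·ln(2.5714) = 0.4722.
n = ((z_{α} + z_β)/C)² + 3.
(2.054 + 0.674) / 0.4722 = 2.728 / 0.4722 = 5.777.
n = 5.777² + 3 = 33.38 + 3 = 36.4.
Round up.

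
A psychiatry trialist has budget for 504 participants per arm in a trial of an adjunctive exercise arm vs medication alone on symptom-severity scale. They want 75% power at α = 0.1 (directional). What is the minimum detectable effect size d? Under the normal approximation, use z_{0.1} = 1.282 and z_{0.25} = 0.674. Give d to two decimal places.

For two independent groups of n = 504 each: d_min = (z_{α} + z_β)·√(2/n).
z-sum = 1.282 + 0.674 = 1.956.
d_min = 1.956 × √(2/504) = 1.956 × 0.0630 = 0.123.

d_min ≈ 0.12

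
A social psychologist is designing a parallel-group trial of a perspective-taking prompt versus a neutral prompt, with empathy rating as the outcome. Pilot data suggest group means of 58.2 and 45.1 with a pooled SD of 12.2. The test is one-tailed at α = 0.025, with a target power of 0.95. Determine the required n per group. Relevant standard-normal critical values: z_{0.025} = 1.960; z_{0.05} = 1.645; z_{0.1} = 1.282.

n = 23 per group

Cohen's d = |M₁ − M₂| / SD_pooled = |58.2 − 45.1| / 12.2 = 13.1 / 12.2 = 1.074.
For two independent groups with equal n: n = 2·((z_{α} + z_β) / d)².
z_{α} + z_β = 1.960 + 1.645 = 3.605.
n = 2 × (3.605 / 1.074)² = 2 × 3.357² = 2 × 11.27 = 22.5.
Round up to the next whole participant.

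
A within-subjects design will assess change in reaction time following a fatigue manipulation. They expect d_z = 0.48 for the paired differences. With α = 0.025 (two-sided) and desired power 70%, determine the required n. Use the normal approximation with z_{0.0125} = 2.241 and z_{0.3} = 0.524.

n = 34 pairs

For a paired (one-sample on differences) test: n = ((z_{α/2} + z_β) / d)².
z_{α/2} + z_β = 2.241 + 0.524 = 2.765.
n = (2.765 / 0.48)² = 5.760² = 33.18.
Round up.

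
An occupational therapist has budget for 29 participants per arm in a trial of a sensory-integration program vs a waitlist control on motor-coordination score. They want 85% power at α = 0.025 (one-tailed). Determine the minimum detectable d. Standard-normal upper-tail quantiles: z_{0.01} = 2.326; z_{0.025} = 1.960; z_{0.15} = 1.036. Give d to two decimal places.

For two independent groups of n = 29 each: d_min = (z_{α} + z_β)·√(2/n).
z-sum = 1.960 + 1.036 = 2.996.
d_min = 2.996 × √(2/29) = 2.996 × 0.2626 = 0.787.

d_min ≈ 0.79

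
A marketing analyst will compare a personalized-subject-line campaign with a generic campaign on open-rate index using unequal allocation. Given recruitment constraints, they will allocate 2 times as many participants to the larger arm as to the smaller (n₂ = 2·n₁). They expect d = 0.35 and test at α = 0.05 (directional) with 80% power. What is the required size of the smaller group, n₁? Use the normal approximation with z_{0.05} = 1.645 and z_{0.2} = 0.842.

With allocation ratio k = n₂/n₁ = 2, Var(x̄₁−x̄₂) = σ²(1/n₁ + 1/(k·n₁)) = σ²·(k+1)/(k·n₁).
So n₁ = (1 + 1/k)·((z_{α} + z_β)/d)² = 1.500 × (2.487/0.35)².
n₁ = 1.500 × 50.49 = 75.7.
Round up: n₁ = 76, giving n₂ = 2 × 76 = 152.

n₁ = 76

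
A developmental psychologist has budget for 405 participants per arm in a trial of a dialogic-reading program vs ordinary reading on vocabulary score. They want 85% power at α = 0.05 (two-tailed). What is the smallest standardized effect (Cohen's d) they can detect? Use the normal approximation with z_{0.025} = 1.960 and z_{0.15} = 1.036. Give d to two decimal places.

For two independent groups of n = 405 each: d_min = (z_{α/2} + z_β)·√(2/n).
z-sum = 1.960 + 1.036 = 2.996.
d_min = 2.996 × √(2/405) = 2.996 × 0.0703 = 0.211.

d_min ≈ 0.21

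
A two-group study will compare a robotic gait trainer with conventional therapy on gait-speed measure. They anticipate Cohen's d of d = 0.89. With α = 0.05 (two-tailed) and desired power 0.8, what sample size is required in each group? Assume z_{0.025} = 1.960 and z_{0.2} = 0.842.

n = 20 per group

For two independent groups with equal n: n = 2·((z_{α/2} + z_β) / d)².
z_{α/2} + z_β = 1.960 + 0.842 = 2.802.
n = 2 × (2.802 / 0.89)² = 2 × 3.148² = 2 × 9.91 = 19.8.
Round up to the next whole participant.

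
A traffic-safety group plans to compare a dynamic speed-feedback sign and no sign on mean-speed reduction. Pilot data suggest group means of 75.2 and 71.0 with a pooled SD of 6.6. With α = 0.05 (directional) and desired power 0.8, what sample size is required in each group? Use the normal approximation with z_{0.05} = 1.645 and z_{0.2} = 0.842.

Cohen's d = |M₁ − M₂| / SD_pooled = |75.2 − 71.0| / 6.6 = 4.2 / 6.6 = 0.636.
For two independent groups with equal n: n = 2·((z_{α} + z_β) / d)².
z_{α} + z_β = 1.645 + 0.842 = 2.487.
n = 2 × (2.487 / 0.636)² = 2 × 3.910² = 2 × 15.29 = 30.6.
Round up to the next whole participant.

n = 31 per group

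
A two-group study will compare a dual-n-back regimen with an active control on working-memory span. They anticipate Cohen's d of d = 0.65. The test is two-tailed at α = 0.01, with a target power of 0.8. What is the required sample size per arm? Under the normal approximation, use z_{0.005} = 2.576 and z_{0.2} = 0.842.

n = 56 per group

For two independent groups with equal n: n = 2·((z_{α/2} + z_β) / d)².
z_{α/2} + z_β = 2.576 + 0.842 = 3.418.
n = 2 × (3.418 / 0.65)² = 2 × 5.258² = 2 × 27.65 = 55.3.
Round up to the next whole participant.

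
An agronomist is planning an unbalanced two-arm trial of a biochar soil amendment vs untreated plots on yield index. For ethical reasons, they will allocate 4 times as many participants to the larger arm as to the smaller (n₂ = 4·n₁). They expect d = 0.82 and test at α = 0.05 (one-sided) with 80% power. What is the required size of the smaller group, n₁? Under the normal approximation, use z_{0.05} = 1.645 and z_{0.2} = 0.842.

With allocation ratio k = n₂/n₁ = 4, Var(x̄₁−x̄₂) = σ²(1/n₁ + 1/(k·n₁)) = σ²·(k+1)/(k·n₁).
So n₁ = (1 + 1/k)·((z_{α} + z_β)/d)² = 1.250 × (2.487/0.82)².
n₁ = 1.250 × 9.20 = 11.5.
Round up: n₁ = 12, giving n₂ = 4 × 12 = 48.

n₁ = 12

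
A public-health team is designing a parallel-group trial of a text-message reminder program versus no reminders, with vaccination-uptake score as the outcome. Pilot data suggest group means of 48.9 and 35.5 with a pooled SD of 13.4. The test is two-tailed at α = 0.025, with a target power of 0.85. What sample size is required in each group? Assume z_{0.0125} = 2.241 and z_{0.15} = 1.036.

n = 22 per group

Cohen's d = |M₁ − M₂| / SD_pooled = |48.9 − 35.5| / 13.4 = 13.4 / 13.4 = 1.000.
For two independent groups with equal n: n = 2·((z_{α/2} + z_β) / d)².
z_{α/2} + z_β = 2.241 + 1.036 = 3.277.
n = 2 × (3.277 / 1.000)² = 2 × 3.277² = 2 × 10.74 = 21.5.
Round up to the next whole participant.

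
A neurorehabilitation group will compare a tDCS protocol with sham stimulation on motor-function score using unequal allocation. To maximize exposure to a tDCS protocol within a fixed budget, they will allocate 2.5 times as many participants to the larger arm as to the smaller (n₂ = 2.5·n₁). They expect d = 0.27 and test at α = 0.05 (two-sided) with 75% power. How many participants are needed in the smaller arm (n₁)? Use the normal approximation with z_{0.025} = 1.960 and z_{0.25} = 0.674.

With allocation ratio k = n₂/n₁ = 2.5, Var(x̄₁−x̄₂) = σ²(1/n₁ + 1/(k·n₁)) = σ²·(k+1)/(k·n₁).
So n₁ = (1 + 1/k)·((z_{α/2} + z_β)/d)² = 1.400 × (2.634/0.27)².
n₁ = 1.400 × 95.17 = 133.2.
Round up: n₁ = 134, giving n₂ = 2.5 × 134 = 335.

n₁ = 134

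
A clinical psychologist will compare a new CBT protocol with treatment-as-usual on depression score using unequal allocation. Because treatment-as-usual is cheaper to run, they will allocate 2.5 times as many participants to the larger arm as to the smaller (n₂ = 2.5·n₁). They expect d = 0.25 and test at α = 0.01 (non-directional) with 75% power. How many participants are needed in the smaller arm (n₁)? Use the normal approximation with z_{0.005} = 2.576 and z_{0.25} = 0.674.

With allocation ratio k = n₂/n₁ = 2.5, Var(x̄₁−x̄₂) = σ²(1/n₁ + 1/(k·n₁)) = σ²·(k+1)/(k·n₁).
So n₁ = (1 + 1/k)·((z_{α/2} + z_β)/d)² = 1.400 × (3.250/0.25)².
n₁ = 1.400 × 169.00 = 236.6.
Round up: n₁ = 237, giving n₂ = ⌈2.5 × 237⌉ = ⌈592.5⌉ = 593.

n₁ = 237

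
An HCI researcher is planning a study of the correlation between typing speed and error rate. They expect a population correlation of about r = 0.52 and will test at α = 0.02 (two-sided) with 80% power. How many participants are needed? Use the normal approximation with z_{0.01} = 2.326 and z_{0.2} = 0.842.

n = 34

Fisher's z: C = ½·ln((1+r)/(1−r)) = ½·ln(3.1667) = 0.5763.
n = ((z_{α/2} + z_β)/C)² + 3.
(2.326 + 0.842) / 0.5763 = 3.168 / 0.5763 = 5.497.
n = 5.497² + 3 = 30.22 + 3 = 33.2.
Round up.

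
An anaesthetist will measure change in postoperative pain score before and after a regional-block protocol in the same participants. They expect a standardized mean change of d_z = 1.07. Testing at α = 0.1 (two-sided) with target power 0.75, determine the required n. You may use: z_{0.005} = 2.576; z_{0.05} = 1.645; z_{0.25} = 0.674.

For a paired (one-sample on differences) test: n = ((z_{α/2} + z_β) / d)².
z_{α/2} + z_β = 1.645 + 0.674 = 2.319.
n = (2.319 / 1.07)² = 2.167² = 4.70.
Round up.

n = 5 pairs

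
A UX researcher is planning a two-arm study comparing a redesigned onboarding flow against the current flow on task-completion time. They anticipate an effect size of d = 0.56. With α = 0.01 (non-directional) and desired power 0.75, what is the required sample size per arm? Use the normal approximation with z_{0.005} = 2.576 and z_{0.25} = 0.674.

n = 68 per group

For two independent groups with equal n: n = 2·((z_{α/2} + z_β) / d)².
z_{α/2} + z_β = 2.576 + 0.674 = 3.250.
n = 2 × (3.250 / 0.56)² = 2 × 5.804² = 2 × 33.68 = 67.4.
Round up to the next whole participant.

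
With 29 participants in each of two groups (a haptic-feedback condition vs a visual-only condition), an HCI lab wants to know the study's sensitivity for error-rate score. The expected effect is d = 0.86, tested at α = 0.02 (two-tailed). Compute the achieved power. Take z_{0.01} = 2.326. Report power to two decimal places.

For two equal groups, power = Φ(d·√(n/2) − z_{α/2}).
d·√(n/2) = 0.86 × √(29/2) = 0.86 × 3.808 = 3.275.
z_β = 3.275 − 2.326 = 0.949.
Power = Φ(0.949) = 0.829.

power ≈ 0.83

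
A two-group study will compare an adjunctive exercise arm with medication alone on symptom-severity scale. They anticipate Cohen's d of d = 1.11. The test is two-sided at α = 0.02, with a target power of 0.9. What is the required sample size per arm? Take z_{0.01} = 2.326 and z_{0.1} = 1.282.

n = 22 per group

For two independent groups with equal n: n = 2·((z_{α/2} + z_β) / d)².
z_{α/2} + z_β = 2.326 + 1.282 = 3.608.
n = 2 × (3.608 / 1.11)² = 2 × 3.250² = 2 × 10.57 = 21.1.
Round up to the next whole participant.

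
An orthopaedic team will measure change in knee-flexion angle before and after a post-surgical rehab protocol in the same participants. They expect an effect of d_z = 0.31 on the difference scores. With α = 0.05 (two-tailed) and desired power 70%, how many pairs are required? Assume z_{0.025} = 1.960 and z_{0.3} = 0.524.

For a paired (one-sample on differences) test: n = ((z_{α/2} + z_β) / d)².
z_{α/2} + z_β = 1.960 + 0.524 = 2.484.
n = (2.484 / 0.31)² = 8.013² = 64.21.
Round up.

n = 65 pairs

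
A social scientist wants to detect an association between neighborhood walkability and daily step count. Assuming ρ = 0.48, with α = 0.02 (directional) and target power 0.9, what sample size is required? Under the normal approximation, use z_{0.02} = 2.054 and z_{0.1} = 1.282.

Fisher's z: C = ½·ln((1+r)/(1−r)) = ½·ln(2.8462) = 0.5230.
n = ((z_{α} + z_β)/C)² + 3.
(2.054 + 1.282) / 0.5230 = 3.336 / 0.5230 = 6.379.
n = 6.379² + 3 = 40.69 + 3 = 43.7.
Round up.

n = 44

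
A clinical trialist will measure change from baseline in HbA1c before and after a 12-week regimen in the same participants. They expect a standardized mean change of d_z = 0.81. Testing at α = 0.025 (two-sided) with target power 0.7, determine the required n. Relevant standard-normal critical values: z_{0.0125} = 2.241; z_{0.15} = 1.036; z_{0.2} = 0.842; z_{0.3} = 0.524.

For a paired (one-sample on differences) test: n = ((z_{α/2} + z_β) / d)².
z_{α/2} + z_β = 2.241 + 0.524 = 2.765.
n = (2.765 / 0.81)² = 3.414² = 11.65.
Round up.

n = 12 pairs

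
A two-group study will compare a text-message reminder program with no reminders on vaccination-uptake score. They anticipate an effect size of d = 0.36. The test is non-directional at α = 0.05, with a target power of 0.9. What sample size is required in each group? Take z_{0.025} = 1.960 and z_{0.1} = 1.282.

For two independent groups with equal n: n = 2·((z_{α/2} + z_β) / d)².
z_{α/2} + z_β = 1.960 + 1.282 = 3.242.
n = 2 × (3.242 / 0.36)² = 2 × 9.006² = 2 × 81.10 = 162.2.
Round up to the next whole participant.

n = 163 per group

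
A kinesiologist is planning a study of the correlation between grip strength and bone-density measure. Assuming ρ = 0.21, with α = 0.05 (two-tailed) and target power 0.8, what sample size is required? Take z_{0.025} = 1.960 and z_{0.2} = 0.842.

n = 176

Fisher's z: C = ½·ln((1+r)/(1−r)) = ½·ln(1.5316) = 0.2132.
n = ((z_{α/2} + z_β)/C)² + 3.
(1.960 + 0.842) / 0.2132 = 2.802 / 0.2132 = 13.143.
n = 13.143² + 3 = 172.73 + 3 = 175.7.
Round up.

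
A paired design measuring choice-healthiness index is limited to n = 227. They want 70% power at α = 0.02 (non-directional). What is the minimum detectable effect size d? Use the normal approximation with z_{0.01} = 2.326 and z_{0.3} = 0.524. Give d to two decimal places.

d_min ≈ 0.19

For a single sample (or paired design) of n = 227: d_min = (z_{α/2} + z_β)/√n.
z-sum = 2.326 + 0.524 = 2.850.
d_min = 2.850 / √227 = 2.850 / 15.067 = 0.189.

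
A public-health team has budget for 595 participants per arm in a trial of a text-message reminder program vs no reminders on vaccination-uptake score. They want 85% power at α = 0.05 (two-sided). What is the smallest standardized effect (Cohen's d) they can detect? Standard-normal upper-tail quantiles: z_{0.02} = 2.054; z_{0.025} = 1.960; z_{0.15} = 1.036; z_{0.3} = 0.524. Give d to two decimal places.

For two independent groups of n = 595 each: d_min = (z_{α/2} + z_β)·√(2/n).
z-sum = 1.960 + 1.036 = 2.996.
d_min = 2.996 × √(2/595) = 2.996 × 0.0580 = 0.174.

d_min ≈ 0.17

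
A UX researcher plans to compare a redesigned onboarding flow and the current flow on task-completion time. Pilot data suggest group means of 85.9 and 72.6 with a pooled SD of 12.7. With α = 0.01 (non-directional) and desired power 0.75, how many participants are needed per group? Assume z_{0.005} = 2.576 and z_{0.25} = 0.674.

Cohen's d = |M₁ − M₂| / SD_pooled = |85.9 − 72.6| / 12.7 = 13.3 / 12.7 = 1.047.
For two independent groups with equal n: n = 2·((z_{α/2} + z_β) / d)².
z_{α/2} + z_β = 2.576 + 0.674 = 3.250.
n = 2 × (3.250 / 1.047)² = 2 × 3.104² = 2 × 9.64 = 19.3.
Round up to the next whole participant.

n = 20 per group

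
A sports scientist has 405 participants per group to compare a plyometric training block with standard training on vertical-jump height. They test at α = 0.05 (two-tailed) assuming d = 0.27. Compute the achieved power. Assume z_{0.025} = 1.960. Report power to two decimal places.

For two equal groups, power = Φ(d·√(n/2) − z_{α/2}).
d·√(n/2) = 0.27 × √(405/2) = 0.27 × 14.230 = 3.842.
z_β = 3.842 − 1.960 = 1.882.
Power = Φ(1.882) = 0.970.

power ≈ 0.97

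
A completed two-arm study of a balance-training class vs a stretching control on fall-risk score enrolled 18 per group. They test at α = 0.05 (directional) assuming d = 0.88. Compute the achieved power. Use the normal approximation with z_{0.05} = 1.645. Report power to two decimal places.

For two equal groups, power = Φ(d·√(n/2) − z_{α}).
d·√(n/2) = 0.88 × √(18/2) = 0.88 × 3.000 = 2.640.
z_β = 2.640 − 1.645 = 0.995.
Power = Φ(0.995) = 0.840.

power ≈ 0.84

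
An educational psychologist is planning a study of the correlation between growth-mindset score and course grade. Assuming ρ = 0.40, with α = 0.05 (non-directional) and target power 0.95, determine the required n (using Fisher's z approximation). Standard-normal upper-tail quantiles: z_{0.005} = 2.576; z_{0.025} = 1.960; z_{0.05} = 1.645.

n = 76

Fisher's z: C = ½·ln((1+r)/(1−r)) = ½·ln(2.3333) = 0.4236.
n = ((z_{α/2} + z_β)/C)² + 3.
(1.960 + 1.645) / 0.4236 = 3.605 / 0.4236 = 8.510.
n = 8.510² + 3 = 72.43 + 3 = 75.4.
Round up.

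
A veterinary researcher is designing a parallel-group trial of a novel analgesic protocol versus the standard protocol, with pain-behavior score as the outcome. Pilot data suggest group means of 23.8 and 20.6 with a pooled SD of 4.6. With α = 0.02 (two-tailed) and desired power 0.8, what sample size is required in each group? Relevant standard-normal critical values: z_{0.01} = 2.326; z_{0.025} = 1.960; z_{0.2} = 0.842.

Cohen's d = |M₁ − M₂| / SD_pooled = |23.8 − 20.6| / 4.6 = 3.2 / 4.6 = 0.696.
For two independent groups with equal n: n = 2·((z_{α/2} + z_β) / d)².
z_{α/2} + z_β = 2.326 + 0.842 = 3.168.
n = 2 × (3.168 / 0.696)² = 2 × 4.552² = 2 × 20.72 = 41.4.
Round up to the next whole participant.

n = 42 per group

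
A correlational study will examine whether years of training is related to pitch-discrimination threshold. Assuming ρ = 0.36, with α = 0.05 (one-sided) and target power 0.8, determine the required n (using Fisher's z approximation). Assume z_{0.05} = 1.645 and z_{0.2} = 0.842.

n = 47

Fisher's z: C = ½·ln((1+r)/(1−r)) = ½·ln(2.1250) = 0.3769.
n = ((z_{α} + z_β)/C)² + 3.
(1.645 + 0.842) / 0.3769 = 2.487 / 0.3769 = 6.599.
n = 6.599² + 3 = 43.54 + 3 = 46.5.
Round up.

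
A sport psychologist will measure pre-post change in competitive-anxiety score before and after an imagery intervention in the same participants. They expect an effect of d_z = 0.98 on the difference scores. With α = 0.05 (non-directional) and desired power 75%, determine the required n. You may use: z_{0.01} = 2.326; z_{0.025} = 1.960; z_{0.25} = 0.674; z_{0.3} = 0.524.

For a paired (one-sample on differences) test: n = ((z_{α/2} + z_β) / d)².
z_{α/2} + z_β = 1.960 + 0.674 = 2.634.
n = (2.634 / 0.98)² = 2.688² = 7.22.
Round up.

n = 8 pairs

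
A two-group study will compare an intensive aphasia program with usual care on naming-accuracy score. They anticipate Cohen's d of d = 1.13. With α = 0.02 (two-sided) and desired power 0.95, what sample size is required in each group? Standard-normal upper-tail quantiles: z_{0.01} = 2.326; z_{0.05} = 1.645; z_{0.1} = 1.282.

n = 25 per group

For two independent groups with equal n: n = 2·((z_{α/2} + z_β) / d)².
z_{α/2} + z_β = 2.326 + 1.645 = 3.971.
n = 2 × (3.971 / 1.13)² = 2 × 3.514² = 2 × 12.35 = 24.7.
Round up to the next whole participant.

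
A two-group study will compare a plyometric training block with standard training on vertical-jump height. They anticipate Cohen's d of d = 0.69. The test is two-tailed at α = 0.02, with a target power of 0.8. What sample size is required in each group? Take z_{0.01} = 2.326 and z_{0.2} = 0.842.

For two independent groups with equal n: n = 2·((z_{α/2} + z_β) / d)².
z_{α/2} + z_β = 2.326 + 0.842 = 3.168.
n = 2 × (3.168 / 0.69)² = 2 × 4.591² = 2 × 21.08 = 42.2.
Round up to the next whole participant.

n = 43 per group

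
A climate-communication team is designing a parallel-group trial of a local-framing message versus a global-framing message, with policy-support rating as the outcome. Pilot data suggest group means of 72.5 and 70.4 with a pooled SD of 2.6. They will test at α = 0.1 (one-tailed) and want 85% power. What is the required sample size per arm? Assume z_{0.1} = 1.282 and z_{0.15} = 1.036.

n = 17 per group

Cohen's d = |M₁ − M₂| / SD_pooled = |72.5 − 70.4| / 2.6 = 2.1 / 2.6 = 0.808.
For two independent groups with equal n: n = 2·((z_{α} + z_β) / d)².
z_{α} + z_β = 1.282 + 1.036 = 2.318.
n = 2 × (2.318 / 0.808)² = 2 × 2.869² = 2 × 8.23 = 16.5.
Round up to the next whole participant.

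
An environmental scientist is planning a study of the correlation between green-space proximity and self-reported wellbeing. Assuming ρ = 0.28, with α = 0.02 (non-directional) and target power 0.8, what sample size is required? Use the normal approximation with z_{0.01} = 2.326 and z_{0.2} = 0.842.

Fisher's z: C = ½·ln((1+r)/(1−r)) = ½·ln(1.7778) = 0.2877.
n = ((z_{α/2} + z_β)/C)² + 3.
(2.326 + 0.842) / 0.2877 = 3.168 / 0.2877 = 11.011.
n = 11.011² + 3 = 121.25 + 3 = 124.3.
Round up.

n = 125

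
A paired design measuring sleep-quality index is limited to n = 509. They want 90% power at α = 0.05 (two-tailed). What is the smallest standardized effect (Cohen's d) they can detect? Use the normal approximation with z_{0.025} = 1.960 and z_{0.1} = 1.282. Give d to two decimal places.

For a single sample (or paired design) of n = 509: d_min = (z_{α/2} + z_β)/√n.
z-sum = 1.960 + 1.282 = 3.242.
d_min = 3.242 / √509 = 3.242 / 22.561 = 0.144.

d_min ≈ 0.14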